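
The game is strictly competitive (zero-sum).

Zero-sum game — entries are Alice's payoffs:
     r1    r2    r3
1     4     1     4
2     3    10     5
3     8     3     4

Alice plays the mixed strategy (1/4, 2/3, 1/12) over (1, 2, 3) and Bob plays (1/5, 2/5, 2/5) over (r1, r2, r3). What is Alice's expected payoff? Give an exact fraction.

82/15

Against (1/5, 2/5, 2/5), each row's expected payoff is 1: 14/5; 2: 33/5; 3: 22/5.
Taking the (1/4, 2/3, 1/12)-weighted average: (1/4)·(14/5) + (2/3)·(33/5) + (1/12)·(22/5) = 82/15.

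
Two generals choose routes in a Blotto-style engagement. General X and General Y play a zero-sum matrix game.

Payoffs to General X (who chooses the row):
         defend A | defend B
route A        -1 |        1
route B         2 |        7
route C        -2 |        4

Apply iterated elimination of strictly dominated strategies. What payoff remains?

2

Column defend B is strictly dominated by defend A for General Y (-1<1, 2<7, -2<4); eliminate defend B.
Row route A is strictly dominated by row route B (2>-1); eliminate route A.
Row route C is strictly dominated by row route B (2>-2); eliminate route C.
Only (route B, defend A) remains, with payoff 2.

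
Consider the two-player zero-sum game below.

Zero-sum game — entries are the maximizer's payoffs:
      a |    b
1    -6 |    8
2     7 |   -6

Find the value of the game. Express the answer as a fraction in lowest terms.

Row minima are -6 and -6, so the maximizer's maximin is -6; column maxima are 7 and 8, so the minimizer's minimax is 7. These differ, so the equilibrium is in mixed strategies.
Let the maximizer play 1 with probability p. The minimizer is indifferent when −6p + 7(1−p) = 8p − 6(1−p), giving p = 13/27.
Let the minimizer play a with probability q. The maximizer is indifferent when −6q + 8(1−q) = 7q − 6(1−q), giving q = 14/27.
The value is -6·(14/27) + (8)·(13/27) = 20/27.

20/27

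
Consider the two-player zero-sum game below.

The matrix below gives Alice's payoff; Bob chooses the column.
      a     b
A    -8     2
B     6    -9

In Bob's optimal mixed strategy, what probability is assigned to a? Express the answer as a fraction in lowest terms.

Row minima are -8 and -9, so Alice's maximin is -8; column maxima are 6 and 2, so Bob's minimax is 2. These differ, so the equilibrium is in mixed strategies.
Let Bob play a with probability q. Alice is indifferent when −8q + 2(1−q) = 6q − 9(1−q), giving q = 11/25.

11/25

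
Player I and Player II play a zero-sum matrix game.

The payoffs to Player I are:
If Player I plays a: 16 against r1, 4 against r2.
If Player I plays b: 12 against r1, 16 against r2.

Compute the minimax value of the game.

Row minima are 4 and 12, so Player I's maximin is 12; column maxima are 16 and 16, so Player II's minimax is 16. These differ, so the equilibrium is in mixed strategies.
Let Player I play a with probability p. Player II is indifferent when 16p + 12(1−p) = 4p + 16(1−p), giving p = 1/4.
Let Player II play r1 with probability q. Player I is indifferent when 16q + 4(1−q) = 12q + 16(1−q), giving q = 3/4.
The value is 16·(3/4) + (4)·(1/4) = 13.

13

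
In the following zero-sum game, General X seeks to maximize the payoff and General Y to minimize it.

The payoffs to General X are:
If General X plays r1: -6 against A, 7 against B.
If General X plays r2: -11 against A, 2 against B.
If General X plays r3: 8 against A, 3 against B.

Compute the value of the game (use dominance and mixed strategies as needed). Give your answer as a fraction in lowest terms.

Row r2 is strictly dominated by row r1, so General X never plays it.
The remaining 2×2 game on (r1, r3) × (A, B) has no saddle point. Let General X play r1 with probability p; indifference gives −6p + 8(1−p) = 7p + 3(1−p), so p = 5/18.
Similarly General Y's optimal q on A is 2/9, and the value is -6·(2/9) + (7)·(7/9) = 37/9.

37/9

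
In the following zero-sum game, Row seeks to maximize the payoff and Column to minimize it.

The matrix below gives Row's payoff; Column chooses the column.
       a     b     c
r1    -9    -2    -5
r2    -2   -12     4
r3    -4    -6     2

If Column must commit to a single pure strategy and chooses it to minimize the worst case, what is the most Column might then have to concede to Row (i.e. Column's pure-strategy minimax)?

-2

The worst case (largest entry) in each column is a: -2, b: -2, c: 4.
The best (smallest) of these is -2.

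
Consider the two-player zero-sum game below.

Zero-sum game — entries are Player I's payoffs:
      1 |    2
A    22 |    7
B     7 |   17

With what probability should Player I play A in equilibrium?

2/5

Row minima are 7 and 7, so Player I's maximin is 7; column maxima are 22 and 17, so Player II's minimax is 17. These differ, so the equilibrium is in mixed strategies.
Let Player I play A with probability p. Player II is indifferent when 22p + 7(1−p) = 7p + 17(1−p), giving p = 2/5.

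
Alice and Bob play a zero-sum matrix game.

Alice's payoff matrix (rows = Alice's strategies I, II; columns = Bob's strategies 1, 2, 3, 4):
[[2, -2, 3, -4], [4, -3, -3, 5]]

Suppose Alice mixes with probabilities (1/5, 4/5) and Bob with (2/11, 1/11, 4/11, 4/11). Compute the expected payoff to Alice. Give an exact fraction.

10/11

Against (2/11, 1/11, 4/11, 4/11), each row's expected payoff is I: -2/11; II: 13/11.
Taking the (1/5, 4/5)-weighted average: (1/5)·(-2/11) + (4/5)·(13/11) = 10/11.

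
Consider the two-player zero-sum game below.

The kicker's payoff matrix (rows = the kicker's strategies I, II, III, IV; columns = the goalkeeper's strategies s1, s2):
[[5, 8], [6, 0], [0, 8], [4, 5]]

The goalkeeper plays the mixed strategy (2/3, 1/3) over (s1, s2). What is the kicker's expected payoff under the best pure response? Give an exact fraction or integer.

6

I: (5)·(2/3) + (8)·(1/3) = 6.
II: (6)·(2/3) + (0)·(1/3) = 4.
III: (0)·(2/3) + (8)·(1/3) = 8/3.
IV: (4)·(2/3) + (5)·(1/3) = 13/3.
The best pure response is I with expected payoff 6.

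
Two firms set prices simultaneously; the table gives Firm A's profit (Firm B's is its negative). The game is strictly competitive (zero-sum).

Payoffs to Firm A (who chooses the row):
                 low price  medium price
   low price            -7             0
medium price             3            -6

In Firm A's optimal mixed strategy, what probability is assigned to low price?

9/16

Row minima are -7 and -6, so Firm A's maximin is -6; column maxima are 3 and 0, so Firm B's minimax is 0. These differ, so the equilibrium is in mixed strategies.
Let Firm A play low price with probability p. Firm B is indifferent when −7p + 3(1−p) = −6(1−p), giving p = 9/16.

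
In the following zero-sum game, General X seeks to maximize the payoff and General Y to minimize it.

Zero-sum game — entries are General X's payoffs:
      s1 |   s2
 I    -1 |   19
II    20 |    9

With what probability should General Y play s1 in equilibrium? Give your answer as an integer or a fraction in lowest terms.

10/31

Row minima are -1 and 9, so General X's maximin is 9; column maxima are 20 and 19, so General Y's minimax is 19. These differ, so the equilibrium is in mixed strategies.
Let General Y play s1 with probability q. General X is indifferent when −q + 19(1−q) = 20q + 9(1−q), giving q = 10/31.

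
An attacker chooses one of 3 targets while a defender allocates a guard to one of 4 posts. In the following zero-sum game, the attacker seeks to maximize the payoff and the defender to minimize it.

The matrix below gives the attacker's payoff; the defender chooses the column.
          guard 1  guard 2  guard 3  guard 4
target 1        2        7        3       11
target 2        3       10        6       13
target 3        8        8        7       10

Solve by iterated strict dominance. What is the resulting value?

Row target 1 is strictly dominated by row target 2 (3>2, 10>7, 6>3, 13>11); eliminate target 1.
Column guard 4 is strictly dominated by guard 1 for the defender (3<13, 8<10); eliminate guard 4.
Column guard 2 is strictly dominated by guard 3 for the defender (6<10, 7<8); eliminate guard 2.
Row target 2 is strictly dominated by row target 3 (8>3, 7>6); eliminate target 2.
Column guard 1 is strictly dominated by guard 3 for the defender (7<8); eliminate guard 1.
Only (target 3, guard 3) remains, with payoff 7.

7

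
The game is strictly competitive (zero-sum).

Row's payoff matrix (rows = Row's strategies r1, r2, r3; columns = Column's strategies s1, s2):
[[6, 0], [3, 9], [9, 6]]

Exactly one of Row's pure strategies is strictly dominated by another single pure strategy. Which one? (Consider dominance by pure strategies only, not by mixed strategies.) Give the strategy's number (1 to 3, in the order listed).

Compare r1 with r3: 9 > 6, 6 > 0.
So r3 strictly dominates r1 for Row; r1 is strictly dominated.

1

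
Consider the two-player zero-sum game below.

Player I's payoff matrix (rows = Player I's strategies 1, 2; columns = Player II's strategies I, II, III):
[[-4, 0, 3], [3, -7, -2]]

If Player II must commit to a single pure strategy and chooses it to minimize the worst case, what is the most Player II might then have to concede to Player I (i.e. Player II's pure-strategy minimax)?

The worst case (largest entry) in each column is I: 3, II: 0, III: 3.
The best (smallest) of these is 0.

0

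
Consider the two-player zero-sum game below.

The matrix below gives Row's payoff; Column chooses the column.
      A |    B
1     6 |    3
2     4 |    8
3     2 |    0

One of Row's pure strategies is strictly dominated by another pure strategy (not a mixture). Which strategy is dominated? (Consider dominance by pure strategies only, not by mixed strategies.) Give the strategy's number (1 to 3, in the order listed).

3

Compare 3 with 1: 6 > 2, 3 > 0.
So 1 strictly dominates 3 for Row; 3 is strictly dominated.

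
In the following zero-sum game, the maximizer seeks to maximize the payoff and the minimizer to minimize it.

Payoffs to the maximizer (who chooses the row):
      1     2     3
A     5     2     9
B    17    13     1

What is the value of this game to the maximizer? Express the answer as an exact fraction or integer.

115/19

Column 1 is strictly dominated by 2 for the minimizer (it gives the maximizer more in every row).
The remaining 2×2 game on (A, B) × (2, 3) has no saddle point. Let the maximizer play A with probability p; indifference gives 2p + 13(1−p) = 9p + (1−p), so p = 12/19.
Similarly the minimizer's optimal q on 2 is 8/19, and the value is 2·(8/19) + (9)·(11/19) = 115/19.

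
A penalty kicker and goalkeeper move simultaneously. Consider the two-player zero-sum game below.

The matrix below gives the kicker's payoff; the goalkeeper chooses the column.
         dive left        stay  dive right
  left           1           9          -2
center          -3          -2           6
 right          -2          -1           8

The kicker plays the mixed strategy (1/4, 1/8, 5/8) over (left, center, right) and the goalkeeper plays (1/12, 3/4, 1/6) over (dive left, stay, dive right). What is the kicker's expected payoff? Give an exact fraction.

43/24

Against (1/12, 3/4, 1/6), each row's expected payoff is left: 13/2; center: -3/4; right: 5/12.
Taking the (1/4, 1/8, 5/8)-weighted average: (1/4)·(13/2) + (1/8)·(-3/4) + (5/8)·(5/12) = 43/24.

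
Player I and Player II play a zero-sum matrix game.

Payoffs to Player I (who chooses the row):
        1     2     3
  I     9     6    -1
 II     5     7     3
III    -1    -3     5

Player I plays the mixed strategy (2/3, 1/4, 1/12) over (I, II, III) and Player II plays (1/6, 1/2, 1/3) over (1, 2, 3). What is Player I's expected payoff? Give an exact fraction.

37/9

Against (1/6, 1/2, 1/3), each row's expected payoff is I: 25/6; II: 16/3; III: 0.
Taking the (2/3, 1/4, 1/12)-weighted average: (2/3)·(25/6) + (1/4)·(16/3) + (1/12)·(0) = 37/9.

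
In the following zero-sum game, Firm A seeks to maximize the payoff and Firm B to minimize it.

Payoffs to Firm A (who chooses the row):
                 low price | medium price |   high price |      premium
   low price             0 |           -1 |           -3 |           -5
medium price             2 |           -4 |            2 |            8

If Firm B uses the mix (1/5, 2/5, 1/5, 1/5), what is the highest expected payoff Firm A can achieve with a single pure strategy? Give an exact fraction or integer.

4/5

low price: (0)·(1/5) + (-1)·(2/5) + (-3)·(1/5) + (-5)·(1/5) = -2.
medium price: (2)·(1/5) + (-4)·(2/5) + (2)·(1/5) + (8)·(1/5) = 4/5.
The best pure response is medium price with expected payoff 4/5.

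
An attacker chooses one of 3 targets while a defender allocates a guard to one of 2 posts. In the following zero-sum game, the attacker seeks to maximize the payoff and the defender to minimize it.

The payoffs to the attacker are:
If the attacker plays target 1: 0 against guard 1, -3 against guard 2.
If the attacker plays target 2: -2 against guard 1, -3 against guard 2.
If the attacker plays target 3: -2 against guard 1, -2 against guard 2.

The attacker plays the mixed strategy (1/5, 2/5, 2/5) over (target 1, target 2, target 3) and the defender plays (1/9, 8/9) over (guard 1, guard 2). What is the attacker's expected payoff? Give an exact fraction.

Against (1/9, 8/9), each row's expected payoff is target 1: -8/3; target 2: -26/9; target 3: -2.
Taking the (1/5, 2/5, 2/5)-weighted average: (1/5)·(-8/3) + (2/5)·(-26/9) + (2/5)·(-2) = -112/45.

-112/45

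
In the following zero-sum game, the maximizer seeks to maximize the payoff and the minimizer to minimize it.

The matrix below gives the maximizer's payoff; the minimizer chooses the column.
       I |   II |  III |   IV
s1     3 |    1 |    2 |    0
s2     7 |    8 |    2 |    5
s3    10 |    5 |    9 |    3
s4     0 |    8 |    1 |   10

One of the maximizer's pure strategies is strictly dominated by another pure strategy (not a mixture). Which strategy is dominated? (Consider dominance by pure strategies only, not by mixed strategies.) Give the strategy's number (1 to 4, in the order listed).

Compare s1 with s3: 10 > 3, 5 > 1, 9 > 2, 3 > 0.
So s3 strictly dominates s1 for the maximizer; s1 is strictly dominated.

1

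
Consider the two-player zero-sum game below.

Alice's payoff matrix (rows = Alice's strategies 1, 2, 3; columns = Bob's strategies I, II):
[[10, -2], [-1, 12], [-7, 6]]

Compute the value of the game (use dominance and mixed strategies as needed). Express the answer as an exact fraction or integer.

118/25

Row 3 is strictly dominated by row 2, so Alice never plays it.
The remaining 2×2 game on (1, 2) × (I, II) has no saddle point. Let Alice play 1 with probability p; indifference gives 10p − (1−p) = −2p + 12(1−p), so p = 13/25.
Similarly Bob's optimal q on I is 14/25, and the value is 10·(14/25) + (-2)·(11/25) = 118/25.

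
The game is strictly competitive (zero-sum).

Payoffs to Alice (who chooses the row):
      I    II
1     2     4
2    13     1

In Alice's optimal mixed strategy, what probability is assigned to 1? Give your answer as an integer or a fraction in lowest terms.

6/7

Row minima are 2 and 1, so Alice's maximin is 2; column maxima are 13 and 4, so Bob's minimax is 4. These differ, so the equilibrium is in mixed strategies.
Let Alice play 1 with probability p. Bob is indifferent when 2p + 13(1−p) = 4p + (1−p), giving p = 6/7.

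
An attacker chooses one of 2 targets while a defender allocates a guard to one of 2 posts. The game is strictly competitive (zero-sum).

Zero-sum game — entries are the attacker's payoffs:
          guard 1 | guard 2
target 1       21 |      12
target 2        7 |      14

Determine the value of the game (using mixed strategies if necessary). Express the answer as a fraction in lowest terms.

105/8

Row minima are 12 and 7, so the attacker's maximin is 12; column maxima are 21 and 14, so the defender's minimax is 14. These differ, so the equilibrium is in mixed strategies.
Let the attacker play target 1 with probability p. The defender is indifferent when 21p + 7(1−p) = 12p + 14(1−p), giving p = 7/16.
Let the defender play guard 1 with probability q. The attacker is indifferent when 21q + 12(1−q) = 7q + 14(1−q), giving q = 1/8.
The value is 21·(1/8) + (12)·(7/8) = 105/8.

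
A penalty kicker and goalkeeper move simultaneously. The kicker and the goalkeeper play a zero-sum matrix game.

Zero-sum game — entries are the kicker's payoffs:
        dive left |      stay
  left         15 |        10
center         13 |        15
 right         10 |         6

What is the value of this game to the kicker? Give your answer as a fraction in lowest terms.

Row right is strictly dominated by row left, so the kicker never plays it.
The remaining 2×2 game on (left, center) × (dive left, stay) has no saddle point. Let the kicker play left with probability p; indifference gives 15p + 13(1−p) = 10p + 15(1−p), so p = 2/7.
Similarly the goalkeeper's optimal q on dive left is 5/7, and the value is 15·(5/7) + (10)·(2/7) = 95/7.

95/7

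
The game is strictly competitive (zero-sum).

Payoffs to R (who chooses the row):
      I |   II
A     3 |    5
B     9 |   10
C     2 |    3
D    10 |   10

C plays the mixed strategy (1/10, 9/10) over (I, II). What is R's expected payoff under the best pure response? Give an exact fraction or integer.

A: (3)·(1/10) + (5)·(9/10) = 24/5.
B: (9)·(1/10) + (10)·(9/10) = 99/10.
C: (2)·(1/10) + (3)·(9/10) = 29/10.
D: (10)·(1/10) + (10)·(9/10) = 10.
The best pure response is D with expected payoff 10.

10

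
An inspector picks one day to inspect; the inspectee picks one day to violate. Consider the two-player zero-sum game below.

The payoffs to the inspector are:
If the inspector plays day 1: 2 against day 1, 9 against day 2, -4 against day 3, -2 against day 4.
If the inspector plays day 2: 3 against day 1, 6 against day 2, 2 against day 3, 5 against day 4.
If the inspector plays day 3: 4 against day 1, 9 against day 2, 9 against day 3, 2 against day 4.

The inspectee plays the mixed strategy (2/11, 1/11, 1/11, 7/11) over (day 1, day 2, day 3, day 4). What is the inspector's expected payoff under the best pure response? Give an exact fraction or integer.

day 1: (2)·(2/11) + (9)·(1/11) + (-4)·(1/11) + (-2)·(7/11) = -5/11.
day 2: (3)·(2/11) + (6)·(1/11) + (2)·(1/11) + (5)·(7/11) = 49/11.
day 3: (4)·(2/11) + (9)·(1/11) + (9)·(1/11) + (2)·(7/11) = 40/11.
The best pure response is day 2 with expected payoff 49/11.

49/11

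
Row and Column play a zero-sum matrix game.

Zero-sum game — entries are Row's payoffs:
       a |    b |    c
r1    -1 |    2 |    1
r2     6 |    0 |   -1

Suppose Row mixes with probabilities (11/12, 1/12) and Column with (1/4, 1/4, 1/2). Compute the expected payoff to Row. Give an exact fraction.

Against (1/4, 1/4, 1/2), each row's expected payoff is r1: 3/4; r2: 1.
Taking the (11/12, 1/12)-weighted average: (11/12)·(3/4) + (1/12)·(1) = 37/48.

37/48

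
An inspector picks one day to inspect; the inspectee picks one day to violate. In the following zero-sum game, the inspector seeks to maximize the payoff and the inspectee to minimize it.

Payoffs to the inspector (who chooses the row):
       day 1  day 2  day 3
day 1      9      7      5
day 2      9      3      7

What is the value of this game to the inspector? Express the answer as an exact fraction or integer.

17/3

Column day 1 is strictly dominated by day 3 for the inspectee (it gives the inspector more in every row).
The remaining 2×2 game on (day 1, day 2) × (day 2, day 3) has no saddle point. Let the inspector play day 1 with probability p; indifference gives 7p + 3(1−p) = 5p + 7(1−p), so p = 2/3.
Similarly the inspectee's optimal q on day 2 is 1/3, and the value is 7·(1/3) + (5)·(2/3) = 17/3.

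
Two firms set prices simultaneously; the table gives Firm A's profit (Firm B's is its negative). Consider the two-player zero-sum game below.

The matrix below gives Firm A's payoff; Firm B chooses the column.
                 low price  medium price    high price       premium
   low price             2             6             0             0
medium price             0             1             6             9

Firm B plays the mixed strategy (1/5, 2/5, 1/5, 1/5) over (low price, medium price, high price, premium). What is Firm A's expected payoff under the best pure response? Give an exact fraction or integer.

low price: (2)·(1/5) + (6)·(2/5) + (0)·(1/5) + (0)·(1/5) = 14/5.
medium price: (0)·(1/5) + (1)·(2/5) + (6)·(1/5) + (9)·(1/5) = 17/5.
The best pure response is medium price with expected payoff 17/5.

17/5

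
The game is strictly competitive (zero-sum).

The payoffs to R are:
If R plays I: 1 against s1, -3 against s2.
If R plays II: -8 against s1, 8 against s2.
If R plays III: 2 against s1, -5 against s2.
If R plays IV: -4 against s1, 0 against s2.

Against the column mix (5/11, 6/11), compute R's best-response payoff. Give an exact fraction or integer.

8/11

I: (1)·(5/11) + (-3)·(6/11) = -13/11.
II: (-8)·(5/11) + (8)·(6/11) = 8/11.
III: (2)·(5/11) + (-5)·(6/11) = -20/11.
IV: (-4)·(5/11) + (0)·(6/11) = -20/11.
The best pure response is II with expected payoff 8/11.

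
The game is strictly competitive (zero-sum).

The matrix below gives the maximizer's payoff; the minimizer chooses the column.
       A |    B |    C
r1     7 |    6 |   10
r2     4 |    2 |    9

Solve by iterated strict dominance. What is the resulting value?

Column A is strictly dominated by B for the minimizer (6<7, 2<4); eliminate A.
Column C is strictly dominated by B for the minimizer (6<10, 2<9); eliminate C.
Row r2 is strictly dominated by row r1 (6>2); eliminate r2.
Only (r1, B) remains, with payoff 6.

6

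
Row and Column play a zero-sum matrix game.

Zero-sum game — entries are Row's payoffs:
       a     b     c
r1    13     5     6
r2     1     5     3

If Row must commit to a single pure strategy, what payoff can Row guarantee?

5

The worst-case payoff for each row is r1: 5, r2: 1.
The best of these is 5.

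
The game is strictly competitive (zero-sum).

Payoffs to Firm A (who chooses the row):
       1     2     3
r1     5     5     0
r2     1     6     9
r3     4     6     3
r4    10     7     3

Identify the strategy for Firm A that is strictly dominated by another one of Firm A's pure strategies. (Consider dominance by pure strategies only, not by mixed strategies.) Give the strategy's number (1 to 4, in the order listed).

1

Compare r1 with r4: 10 > 5, 7 > 5, 3 > 0.
So r4 strictly dominates r1 for Firm A; r1 is strictly dominated.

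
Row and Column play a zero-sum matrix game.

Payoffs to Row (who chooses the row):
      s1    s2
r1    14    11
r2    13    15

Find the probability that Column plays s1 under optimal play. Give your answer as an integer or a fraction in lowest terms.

4/5

Row minima are 11 and 13, so Row's maximin is 13; column maxima are 14 and 15, so Column's minimax is 14. These differ, so the equilibrium is in mixed strategies.
Let Column play s1 with probability q. Row is indifferent when 14q + 11(1−q) = 13q + 15(1−q), giving q = 4/5.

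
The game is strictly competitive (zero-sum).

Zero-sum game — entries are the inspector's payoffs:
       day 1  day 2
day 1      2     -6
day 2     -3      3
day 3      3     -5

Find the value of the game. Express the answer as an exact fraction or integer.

Row day 1 is strictly dominated by row day 3, so the inspector never plays it.
The remaining 2×2 game on (day 2, day 3) × (day 1, day 2) has no saddle point. Let the inspector play day 2 with probability p; indifference gives −3p + 3(1−p) = 3p − 5(1−p), so p = 4/7.
Similarly the inspectee's optimal q on day 1 is 4/7, and the value is -3·(4/7) + (3)·(3/7) = -3/7.

-3/7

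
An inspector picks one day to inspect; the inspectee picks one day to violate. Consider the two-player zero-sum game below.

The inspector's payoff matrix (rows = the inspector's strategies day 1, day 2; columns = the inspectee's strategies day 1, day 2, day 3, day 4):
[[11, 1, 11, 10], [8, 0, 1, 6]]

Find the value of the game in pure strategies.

Row minima: 1, 0 → the inspector's maximin is 1.
Column maxima: 11, 1, 11, 10 → the inspectee's minimax is 1.
They coincide at (day 1, day 2), so the value is 1.

1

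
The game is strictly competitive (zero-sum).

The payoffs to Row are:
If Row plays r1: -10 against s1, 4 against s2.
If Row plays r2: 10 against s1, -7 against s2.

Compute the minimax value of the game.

-30/31

Row minima are -10 and -7, so Row's maximin is -7; column maxima are 10 and 4, so Column's minimax is 4. These differ, so the equilibrium is in mixed strategies.
Let Row play r1 with probability p. Column is indifferent when −10p + 10(1−p) = 4p − 7(1−p), giving p = 17/31.
Let Column play s1 with probability q. Row is indifferent when −10q + 4(1−q) = 10q − 7(1−q), giving q = 11/31.
The value is -10·(11/31) + (4)·(20/31) = -30/31.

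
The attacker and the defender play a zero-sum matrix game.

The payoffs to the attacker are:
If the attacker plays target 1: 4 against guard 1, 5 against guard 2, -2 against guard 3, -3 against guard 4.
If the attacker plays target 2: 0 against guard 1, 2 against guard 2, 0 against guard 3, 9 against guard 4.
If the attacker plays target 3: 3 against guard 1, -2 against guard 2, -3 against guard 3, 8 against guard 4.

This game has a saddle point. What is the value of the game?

0

Row minima: -3, 0, -3 → the attacker's maximin is 0.
Column maxima: 4, 5, 0, 9 → the defender's minimax is 0.
They coincide at (target 2, guard 3), so the value is 0.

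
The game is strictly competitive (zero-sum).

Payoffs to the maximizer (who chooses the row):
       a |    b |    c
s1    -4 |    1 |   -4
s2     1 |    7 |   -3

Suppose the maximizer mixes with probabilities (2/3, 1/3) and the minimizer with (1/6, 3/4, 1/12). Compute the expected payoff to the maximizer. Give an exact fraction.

14/9

Against (1/6, 3/4, 1/12), each row's expected payoff is s1: -1/4; s2: 31/6.
Taking the (2/3, 1/3)-weighted average: (2/3)·(-1/4) + (1/3)·(31/6) = 14/9.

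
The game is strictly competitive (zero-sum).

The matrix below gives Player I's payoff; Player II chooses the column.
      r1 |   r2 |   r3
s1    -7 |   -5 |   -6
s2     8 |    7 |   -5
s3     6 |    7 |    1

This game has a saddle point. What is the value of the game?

Row minima: -7, -5, 1 → Player I's maximin is 1.
Column maxima: 8, 7, 1 → Player II's minimax is 1.
They coincide at (s3, r3), so the value is 1.

1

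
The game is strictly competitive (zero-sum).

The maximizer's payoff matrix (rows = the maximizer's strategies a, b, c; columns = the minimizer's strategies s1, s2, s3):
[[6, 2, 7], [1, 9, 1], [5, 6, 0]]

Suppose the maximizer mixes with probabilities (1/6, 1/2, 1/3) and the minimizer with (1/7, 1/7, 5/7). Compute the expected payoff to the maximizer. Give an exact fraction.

55/21

Against (1/7, 1/7, 5/7), each row's expected payoff is a: 43/7; b: 15/7; c: 11/7.
Taking the (1/6, 1/2, 1/3)-weighted average: (1/6)·(43/7) + (1/2)·(15/7) + (1/3)·(11/7) = 55/21.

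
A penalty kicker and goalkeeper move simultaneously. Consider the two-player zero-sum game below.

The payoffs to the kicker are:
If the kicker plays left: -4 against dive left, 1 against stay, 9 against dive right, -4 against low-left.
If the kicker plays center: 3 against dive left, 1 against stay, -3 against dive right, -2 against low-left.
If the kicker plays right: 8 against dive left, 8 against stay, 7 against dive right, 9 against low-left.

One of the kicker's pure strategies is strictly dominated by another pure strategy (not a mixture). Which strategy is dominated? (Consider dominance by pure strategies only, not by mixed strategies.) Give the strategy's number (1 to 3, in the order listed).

2

Compare center with right: 8 > 3, 8 > 1, 7 > -3, 9 > -2.
So right strictly dominates center for the kicker; center is strictly dominated.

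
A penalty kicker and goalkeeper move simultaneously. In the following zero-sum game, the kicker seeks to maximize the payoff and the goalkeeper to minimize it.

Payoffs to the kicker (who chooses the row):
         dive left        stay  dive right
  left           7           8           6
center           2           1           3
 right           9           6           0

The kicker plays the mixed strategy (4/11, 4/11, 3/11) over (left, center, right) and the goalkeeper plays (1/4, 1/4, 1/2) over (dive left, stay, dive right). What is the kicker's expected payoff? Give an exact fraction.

Against (1/4, 1/4, 1/2), each row's expected payoff is left: 27/4; center: 9/4; right: 15/4.
Taking the (4/11, 4/11, 3/11)-weighted average: (4/11)·(27/4) + (4/11)·(9/4) + (3/11)·(15/4) = 189/44.

189/44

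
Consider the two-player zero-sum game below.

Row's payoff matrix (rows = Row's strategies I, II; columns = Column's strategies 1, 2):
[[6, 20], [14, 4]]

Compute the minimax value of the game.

Row minima are 6 and 4, so Row's maximin is 6; column maxima are 14 and 20, so Column's minimax is 14. These differ, so the equilibrium is in mixed strategies.
Let Row play I with probability p. Column is indifferent when 6p + 14(1−p) = 20p + 4(1−p), giving p = 5/12.
Let Column play 1 with probability q. Row is indifferent when 6q + 20(1−q) = 14q + 4(1−q), giving q = 2/3.
The value is 6·(2/3) + (20)·(1/3) = 32/3.

32/3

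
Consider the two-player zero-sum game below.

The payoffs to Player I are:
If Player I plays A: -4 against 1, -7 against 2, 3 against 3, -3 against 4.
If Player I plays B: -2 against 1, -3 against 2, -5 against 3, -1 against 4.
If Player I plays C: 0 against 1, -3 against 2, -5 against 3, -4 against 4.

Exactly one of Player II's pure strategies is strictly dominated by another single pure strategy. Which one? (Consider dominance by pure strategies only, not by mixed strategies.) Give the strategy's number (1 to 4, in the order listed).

1

Player II prefers columns that give Player I less. Compare 1 with 2: -7 < -4, -3 < -2, -3 < 0.
So 2 strictly dominates 1 for Player II; 1 is strictly dominated.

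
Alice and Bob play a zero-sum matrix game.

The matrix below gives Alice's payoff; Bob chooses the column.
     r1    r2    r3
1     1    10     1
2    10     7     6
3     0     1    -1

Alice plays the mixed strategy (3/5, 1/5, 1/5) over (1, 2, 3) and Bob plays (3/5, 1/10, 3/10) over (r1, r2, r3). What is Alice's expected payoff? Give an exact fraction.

14/5

Against (3/5, 1/10, 3/10), each row's expected payoff is 1: 19/10; 2: 17/2; 3: -1/5.
Taking the (3/5, 1/5, 1/5)-weighted average: (3/5)·(19/10) + (1/5)·(17/2) + (1/5)·(-1/5) = 14/5.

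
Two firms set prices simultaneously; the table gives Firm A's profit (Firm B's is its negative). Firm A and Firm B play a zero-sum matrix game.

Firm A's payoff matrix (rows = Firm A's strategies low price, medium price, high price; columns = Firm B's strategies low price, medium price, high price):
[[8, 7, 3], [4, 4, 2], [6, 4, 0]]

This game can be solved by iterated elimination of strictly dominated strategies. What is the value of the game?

3

Row high price is strictly dominated by row low price (8>6, 7>4, 3>0); eliminate high price.
Column low price is strictly dominated by high price for Firm B (3<8, 2<4); eliminate low price.
Column medium price is strictly dominated by high price for Firm B (3<7, 2<4); eliminate medium price.
Row medium price is strictly dominated by row low price (3>2); eliminate medium price.
Only (low price, high price) remains, with payoff 3.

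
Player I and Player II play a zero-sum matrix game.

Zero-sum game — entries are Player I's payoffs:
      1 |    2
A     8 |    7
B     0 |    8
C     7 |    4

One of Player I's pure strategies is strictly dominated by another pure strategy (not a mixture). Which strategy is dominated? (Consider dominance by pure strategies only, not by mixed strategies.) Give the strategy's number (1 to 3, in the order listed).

Compare C with A: 8 > 7, 7 > 4.
So A strictly dominates C for Player I; C is strictly dominated.

3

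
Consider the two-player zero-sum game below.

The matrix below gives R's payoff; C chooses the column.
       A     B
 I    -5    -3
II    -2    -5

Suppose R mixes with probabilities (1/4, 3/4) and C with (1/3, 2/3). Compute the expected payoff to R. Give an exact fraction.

-47/12

Against (1/3, 2/3), each row's expected payoff is I: -11/3; II: -4.
Taking the (1/4, 3/4)-weighted average: (1/4)·(-11/3) + (3/4)·(-4) = -47/12.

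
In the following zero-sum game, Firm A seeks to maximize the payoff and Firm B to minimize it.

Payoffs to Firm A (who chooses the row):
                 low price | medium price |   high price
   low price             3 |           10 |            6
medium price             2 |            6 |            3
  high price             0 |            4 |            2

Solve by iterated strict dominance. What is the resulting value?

3

Column medium price is strictly dominated by low price for Firm B (3<10, 2<6, 0<4); eliminate medium price.
Row medium price is strictly dominated by row low price (3>2, 6>3); eliminate medium price.
Row high price is strictly dominated by row low price (3>0, 6>2); eliminate high price.
Column high price is strictly dominated by low price for Firm B (3<6); eliminate high price.
Only (low price, low price) remains, with payoff 3.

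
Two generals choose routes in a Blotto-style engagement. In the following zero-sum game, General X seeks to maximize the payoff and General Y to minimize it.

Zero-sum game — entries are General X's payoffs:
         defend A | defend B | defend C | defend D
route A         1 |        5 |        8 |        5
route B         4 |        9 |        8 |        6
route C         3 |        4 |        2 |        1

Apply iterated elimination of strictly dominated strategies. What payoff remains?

Column defend B is strictly dominated by defend A for General Y (1<5, 4<9, 3<4); eliminate defend B.
Column defend C is strictly dominated by defend D for General Y (5<8, 6<8, 1<2); eliminate defend C.
Row route A is strictly dominated by row route B (4>1, 6>5); eliminate route A.
Row route C is strictly dominated by row route B (4>3, 6>1); eliminate route C.
Column defend D is strictly dominated by defend A for General Y (4<6); eliminate defend D.
Only (route B, defend A) remains, with payoff 4.

4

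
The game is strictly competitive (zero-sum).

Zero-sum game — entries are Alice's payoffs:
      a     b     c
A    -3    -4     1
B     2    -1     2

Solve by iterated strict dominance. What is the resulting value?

Column a is strictly dominated by b for Bob (-4<-3, -1<2); eliminate a.
Row A is strictly dominated by row B (-1>-4, 2>1); eliminate A.
Column c is strictly dominated by b for Bob (-1<2); eliminate c.
Only (B, b) remains, with payoff -1.

-1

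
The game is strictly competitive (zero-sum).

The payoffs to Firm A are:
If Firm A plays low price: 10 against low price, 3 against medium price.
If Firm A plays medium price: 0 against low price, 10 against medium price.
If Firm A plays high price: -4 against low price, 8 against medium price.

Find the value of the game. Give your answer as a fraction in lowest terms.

Row high price is strictly dominated by row medium price, so Firm A never plays it.
The remaining 2×2 game on (low price, medium price) × (low price, medium price) has no saddle point. Let Firm A play low price with probability p; indifference gives 10p = 3p + 10(1−p), so p = 10/17.
Similarly Firm B's optimal q on low price is 7/17, and the value is 10·(7/17) + (3)·(10/17) = 100/17.

100/17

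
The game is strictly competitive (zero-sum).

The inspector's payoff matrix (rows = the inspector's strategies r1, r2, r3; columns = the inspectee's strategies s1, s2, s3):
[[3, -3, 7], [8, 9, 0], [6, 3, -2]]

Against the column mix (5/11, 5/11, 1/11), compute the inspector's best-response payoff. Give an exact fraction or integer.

85/11

r1: (3)·(5/11) + (-3)·(5/11) + (7)·(1/11) = 7/11.
r2: (8)·(5/11) + (9)·(5/11) + (0)·(1/11) = 85/11.
r3: (6)·(5/11) + (3)·(5/11) + (-2)·(1/11) = 43/11.
The best pure response is r2 with expected payoff 85/11.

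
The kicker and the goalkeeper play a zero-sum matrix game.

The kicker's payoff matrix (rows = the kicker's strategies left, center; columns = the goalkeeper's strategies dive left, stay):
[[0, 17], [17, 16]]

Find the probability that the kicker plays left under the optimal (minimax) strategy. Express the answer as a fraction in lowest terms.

1/18

Row minima are 0 and 16, so the kicker's maximin is 16; column maxima are 17 and 17, so the goalkeeper's minimax is 17. These differ, so the equilibrium is in mixed strategies.
Let the kicker play left with probability p. The goalkeeper is indifferent when 17(1−p) = 17p + 16(1−p), giving p = 1/18.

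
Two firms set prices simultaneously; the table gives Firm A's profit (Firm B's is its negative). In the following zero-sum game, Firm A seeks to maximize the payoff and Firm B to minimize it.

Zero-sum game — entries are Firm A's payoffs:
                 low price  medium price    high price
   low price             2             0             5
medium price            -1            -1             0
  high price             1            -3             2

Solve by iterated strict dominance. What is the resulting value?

Row high price is strictly dominated by row low price (2>1, 0>-3, 5>2); eliminate high price.
Column high price is strictly dominated by low price for Firm B (2<5, -1<0); eliminate high price.
Row medium price is strictly dominated by row low price (2>-1, 0>-1); eliminate medium price.
Column low price is strictly dominated by medium price for Firm B (0<2); eliminate low price.
Only (low price, medium price) remains, with payoff 0.

0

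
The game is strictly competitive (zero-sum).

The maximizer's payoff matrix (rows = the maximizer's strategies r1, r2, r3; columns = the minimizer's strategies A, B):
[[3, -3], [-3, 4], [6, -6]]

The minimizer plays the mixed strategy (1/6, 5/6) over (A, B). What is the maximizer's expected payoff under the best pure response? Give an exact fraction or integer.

17/6

r1: (3)·(1/6) + (-3)·(5/6) = -2.
r2: (-3)·(1/6) + (4)·(5/6) = 17/6.
r3: (6)·(1/6) + (-6)·(5/6) = -4.
The best pure response is r2 with expected payoff 17/6.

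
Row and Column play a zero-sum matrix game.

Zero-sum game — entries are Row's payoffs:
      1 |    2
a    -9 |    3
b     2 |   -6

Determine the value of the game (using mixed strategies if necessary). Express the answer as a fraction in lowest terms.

-12/5

Row minima are -9 and -6, so Row's maximin is -6; column maxima are 2 and 3, so Column's minimax is 2. These differ, so the equilibrium is in mixed strategies.
Let Row play a with probability p. Column is indifferent when −9p + 2(1−p) = 3p − 6(1−p), giving p = 2/5.
Let Column play 1 with probability q. Row is indifferent when −9q + 3(1−q) = 2q − 6(1−q), giving q = 9/20.
The value is -9·(9/20) + (3)·(11/20) = -12/5.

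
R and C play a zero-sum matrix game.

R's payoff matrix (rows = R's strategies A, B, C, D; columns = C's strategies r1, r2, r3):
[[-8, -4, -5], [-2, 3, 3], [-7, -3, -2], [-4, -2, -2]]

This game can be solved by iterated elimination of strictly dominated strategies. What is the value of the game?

-2

Row D is strictly dominated by row B (-2>-4, 3>-2, 3>-2); eliminate D.
Row C is strictly dominated by row B (-2>-7, 3>-3, 3>-2); eliminate C.
Column r3 is strictly dominated by r1 for C (-8<-5, -2<3); eliminate r3.
Column r2 is strictly dominated by r1 for C (-8<-4, -2<3); eliminate r2.
Row A is strictly dominated by row B (-2>-8); eliminate A.
Only (B, r1) remains, with payoff -2.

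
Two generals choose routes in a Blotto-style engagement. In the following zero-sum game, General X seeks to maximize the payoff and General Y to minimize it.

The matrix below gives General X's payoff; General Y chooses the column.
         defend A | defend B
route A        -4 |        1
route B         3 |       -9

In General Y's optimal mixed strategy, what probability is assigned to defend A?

Row minima are -4 and -9, so General X's maximin is -4; column maxima are 3 and 1, so General Y's minimax is 1. These differ, so the equilibrium is in mixed strategies.
Let General Y play defend A with probability q. General X is indifferent when −4q + (1−q) = 3q − 9(1−q), giving q = 10/17.

10/17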